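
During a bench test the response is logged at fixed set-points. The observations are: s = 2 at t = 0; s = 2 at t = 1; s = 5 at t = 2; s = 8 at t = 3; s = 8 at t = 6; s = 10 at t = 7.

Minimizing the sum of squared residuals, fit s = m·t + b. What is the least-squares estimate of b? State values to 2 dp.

The normal equations are: 99·m + 19·b = 154;  19·m + 6·b = 35.
(Σt·t = 99, Σt = 19, Σ1 = 6, Σt·s = 154, Σs = 35.)
Eliminating b: 6·(row 1) − 19·(row 2) gives 233·m = 6·154 − 19·35 = 259, so m = 259/233.
Then b = (35 − 19·(259/233))/6 = 539/233.

b = 2.31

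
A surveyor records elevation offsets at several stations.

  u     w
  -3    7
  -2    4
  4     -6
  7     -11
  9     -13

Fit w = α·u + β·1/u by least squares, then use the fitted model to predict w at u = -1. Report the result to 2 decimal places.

ŵ = 5.06

Entries of AᵀA: Σu·u = 159, Σu·1/u = 5, Σ1/u·1/u = 28981/63504.
And Σu·w = -247, Σ1/u·w = -1115/126.
Δ = 159·(28981/63504) − 5² = 1006793/21168.
α = ((-247)·(28981/63504) − 5·(-1115/126))/(1006793/21168) = -4348507/3020379; β = (159·(-1115/126) − 5·(-247))/(1006793/21168) = -3641400/1006793.
At u = -1: ŵ = (-4348507/3020379)·(-1) + (-3641400/1006793)·(-1) = 15272707/3020379.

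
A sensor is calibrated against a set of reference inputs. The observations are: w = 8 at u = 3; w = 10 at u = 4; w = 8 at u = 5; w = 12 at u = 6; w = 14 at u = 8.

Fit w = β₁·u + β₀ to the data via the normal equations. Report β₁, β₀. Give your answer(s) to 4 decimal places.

β₁ = 1.1892, β₀ = 4.2162

The normal system MᵀM·[β₁, β₀]ᵀ = Mᵀw is [[150, 26]; [26, 5]]·[β₁, β₀]ᵀ = [288, 52]ᵀ.
Δ = 150·5 − 26² = 74.
β₁ = (288·5 − 26·52)/74 = 44/37; β₀ = (150·52 − 26·288)/74 = 156/37.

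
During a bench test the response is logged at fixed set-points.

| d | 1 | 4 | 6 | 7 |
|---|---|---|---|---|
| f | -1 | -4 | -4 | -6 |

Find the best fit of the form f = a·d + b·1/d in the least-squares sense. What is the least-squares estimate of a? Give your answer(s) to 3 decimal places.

The normal system AᵀA·[a, b]ᵀ = Aᵀf is [[102, 4]; [4, 7837/7056]]·[a, b]ᵀ = [-83, -74/21]ᵀ.
det = 102·(7837/7056) − 4² = 114413/1176.
a = ((-83)·(7837/7056) − 4·(-74/21))/(114413/1176) = -551015/686478; b = (102·(-74/21) − 4·(-83))/(114413/1176) = -32256/114413.

a = -0.803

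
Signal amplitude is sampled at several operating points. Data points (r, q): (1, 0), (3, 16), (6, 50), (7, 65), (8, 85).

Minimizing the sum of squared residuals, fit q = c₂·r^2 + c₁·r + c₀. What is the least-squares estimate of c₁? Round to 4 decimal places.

Setting ∂/∂c₂ … = 0 gives: 7875·c₂ + 1099·c₁ + 159·c₀ = 10569;  1099·c₂ + 159·c₁ + 25·c₀ = 1483;  159·c₂ + 25·c₁ + 5·c₀ = 216.
(Σr^2·r^2 = 7875, Σr^2·r = 1099, Σr^2 = 159, Σr·r = 159, Σr = 25, Σ1 = 5, Σr^2·q = 10569, Σr·q = 1483, Σq = 216.)
Row-reducing yields c₂ = 8237/8558, c₁ = 27789/8558, c₀ = -15588/4279.

c₁ = 3.2471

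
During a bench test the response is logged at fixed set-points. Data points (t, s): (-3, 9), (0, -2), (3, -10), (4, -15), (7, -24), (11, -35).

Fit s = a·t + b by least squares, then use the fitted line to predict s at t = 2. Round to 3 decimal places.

ŝ = -7.595

Forming MᵀM = [[204, 22]; [22, 6]] and Mᵀs = [-670, -77]ᵀ gives MᵀM·[a, b]ᵀ = Mᵀs.
Determinant 204·6 − 22² = 740.
a = ((-670)·6 − 22·(-77))/740 = -1163/370; b = (204·(-77) − 22·(-670))/740 = -242/185.
At t = 2: ŝ = (-1163/370)·(2) + (-242/185)·(1) = -281/37.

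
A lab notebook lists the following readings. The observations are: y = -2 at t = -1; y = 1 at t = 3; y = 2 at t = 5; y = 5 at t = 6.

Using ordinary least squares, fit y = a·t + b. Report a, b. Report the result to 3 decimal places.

Sums needed: Σt·t = 71, Σt = 13, Σ1 = 4.
For Mᵀy: Σt·y = 45, Σy = 6.
Normal equations: [[71, 13]; [13, 4]]·[a, b]ᵀ = [45, 6]ᵀ.
Δ = 71·4 − 13² = 115.
a = (45·4 − 13·6)/115 = 102/115; b = (71·6 − 13·45)/115 = -159/115.

a = 0.887, b = -1.383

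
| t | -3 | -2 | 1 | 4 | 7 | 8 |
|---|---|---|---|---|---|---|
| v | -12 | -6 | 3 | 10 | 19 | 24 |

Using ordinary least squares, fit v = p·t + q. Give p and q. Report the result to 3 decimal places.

The normal equations are: 143·p + 15·q = 416;  15·p + 6·q = 38.
(Σt·t = 143, Σt = 15, Σ1 = 6, Σt·v = 416, Σv = 38.)
Eliminating q: 6·(row 1) − 15·(row 2) gives 633·p = 6·416 − 15·38 = 1926, so p = 642/211.
Then q = (38 − 15·(642/211))/6 = -806/633.

p = 3.043, q = -1.273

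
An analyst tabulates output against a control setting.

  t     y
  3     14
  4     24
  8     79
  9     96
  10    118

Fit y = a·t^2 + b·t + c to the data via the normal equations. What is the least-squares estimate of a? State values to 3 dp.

Sums needed: Σt^2·t^2 = 20994, Σt^2·t = 2332, Σt^2 = 270, Σt·t = 270, Σt = 34, Σ1 = 5.
Moment sums: Σt^2·y = 25142, Σt·y = 2814, Σy = 331.
Normal equations: [[20994, 2332, 270]; [2332, 270, 34]; [270, 34, 5]]·[a, b, c]ᵀ = [25142, 2814, 331]ᵀ.
Inverting the 3×3 Gram matrix, [a, b, c]ᵀ = [3314/3559, 9296/3559, -6563/3559]ᵀ.

a = 0.931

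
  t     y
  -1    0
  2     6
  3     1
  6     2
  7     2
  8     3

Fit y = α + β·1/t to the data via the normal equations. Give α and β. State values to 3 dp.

Forming MᵀM = [[6, 15/56]; [15/56, 40217/28224]] and Mᵀy = [14, 727/168]ᵀ gives MᵀM·[α, β]ᵀ = Mᵀy.
Eliminating β: (40217/28224)·(row 1) − (15/56)·(row 2) gives (79759/9408)·α = (40217/28224)·14 − (15/56)·(727/168) = 530323/28224, so α = 530323/239277.
Then β = ((727/168) − (15/56)·(530323/239277))/(40217/28224) = 208992/79759.

α = 2.216, β = 2.620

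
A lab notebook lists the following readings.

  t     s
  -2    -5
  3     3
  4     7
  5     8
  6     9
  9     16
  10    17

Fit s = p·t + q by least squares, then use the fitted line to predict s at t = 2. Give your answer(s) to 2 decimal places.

Forming MᵀM = [[271, 35]; [35, 7]] and Mᵀs = [455, 55]ᵀ gives MᵀM·[p, q]ᵀ = Mᵀs.
Eliminating q: 7·(row 1) − 35·(row 2) gives 672·p = 7·455 − 35·55 = 1260, so p = 15/8.
Then q = (55 − 35·(15/8))/7 = -85/56.
At t = 2: ŝ = (15/8)·(2) + (-85/56)·(1) = 125/56.

ŝ = 2.23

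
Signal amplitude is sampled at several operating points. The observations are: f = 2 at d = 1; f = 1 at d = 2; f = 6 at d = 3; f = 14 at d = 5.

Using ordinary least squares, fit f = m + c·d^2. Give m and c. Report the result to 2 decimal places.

m = 0.47, c = 0.54

The normal equations are: 4·m + 39·c = 23;  39·m + 723·c = 410.
(Σ1 = 4, Σd^2 = 39, Σd^2·d^2 = 723, Σf = 23, Σd^2·f = 410.)
Eliminating c: 723·(row 1) − 39·(row 2) gives 1371·m = 723·23 − 39·410 = 639, so m = 213/457.
Then c = (410 − 39·(213/457))/723 = 743/1371.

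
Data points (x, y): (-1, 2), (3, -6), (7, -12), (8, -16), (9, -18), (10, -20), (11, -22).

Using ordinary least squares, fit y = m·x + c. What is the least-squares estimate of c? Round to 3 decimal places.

c = 0.251

MᵀM·[m, c]ᵀ = Mᵀy reads: 425·m + 47·c = -836;  47·m + 7·c = -92.
(Σx·x = 425, Σx = 47, Σ1 = 7, Σx·y = -836, Σy = -92.)
Eliminating c: 7·(row 1) − 47·(row 2) gives 766·m = 7·(-836) − 47·(-92) = -1528, so m = -764/383.
Then c = ((-92) − 47·(-764/383))/7 = 96/383.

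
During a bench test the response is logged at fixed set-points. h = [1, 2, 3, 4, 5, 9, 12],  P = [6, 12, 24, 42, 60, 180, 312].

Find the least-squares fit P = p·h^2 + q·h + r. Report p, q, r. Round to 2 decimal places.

p = 2.02, q = 1.69, r = 1.56

The normal system MᵀM·[p, q, r]ᵀ = MᵀP is [[28276, 2682, 280]; [2682, 280, 36]; [280, 36, 7]]·[p, q, r]ᵀ = [61950, 5934, 636]ᵀ.
Inverting the 3×3 Gram matrix, [p, q, r]ᵀ = [90773/45043, 76071/45043, 70336/45043]ᵀ.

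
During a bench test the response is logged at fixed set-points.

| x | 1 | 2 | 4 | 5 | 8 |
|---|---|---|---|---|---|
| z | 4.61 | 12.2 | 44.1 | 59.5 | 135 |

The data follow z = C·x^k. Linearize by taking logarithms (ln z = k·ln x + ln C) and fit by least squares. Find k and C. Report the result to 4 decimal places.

k = 1.6414, C = 4.3399

With ln zᵢ as the transformed response and ln xᵢ as the regressor:
XᵀX = [[9.3166, 5.7683]; [5.7683, 5]], rhs = [23.7594, 16.8074]ᵀ  (here Σln x = 5.7683, Σ(ln x)² = 9.3166, Σln z = 16.8074, Σln x·ln z = 23.7594).
Δ = 9.3166·5 − (5.7683)² = 13.3096; k = (23.7594·5 − 5.7683·16.8074)/13.3096 = 1.64141, ln C = (9.3166·16.8074 − 5.7683·23.7594)/13.3096 = 1.46784, so C = exp(1.46784) = 4.33987.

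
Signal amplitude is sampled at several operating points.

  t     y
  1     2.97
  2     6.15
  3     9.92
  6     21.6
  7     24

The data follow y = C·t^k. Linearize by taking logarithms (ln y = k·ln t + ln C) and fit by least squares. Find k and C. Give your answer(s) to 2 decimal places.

Let Y = ln y. Fitting Y = k·ln t + ln C by least squares:
Over the data: Σln t = 5.5294, Σ(ln t)² = 8.6844, Σln y = 11.4503, Σln t·ln y = 15.4696.
Normal system: [[8.6844, 5.5294]; [5.5294, 5]]·[k, ln C]ᵀ = [15.4696, 11.4503]ᵀ.
Slope k = (n·Σln t·ln y − Σln t·Σln y)/(n·Σ(ln t)² − (Σln t)²) = (5·15.4696 − 5.5294·11.4503)/12.8473 = 1.09241; ln C = (Σln y − k·Σln t)/n = 1.08199, so C = exp(1.08199) = 2.95053.

k = 1.09, C = 2.95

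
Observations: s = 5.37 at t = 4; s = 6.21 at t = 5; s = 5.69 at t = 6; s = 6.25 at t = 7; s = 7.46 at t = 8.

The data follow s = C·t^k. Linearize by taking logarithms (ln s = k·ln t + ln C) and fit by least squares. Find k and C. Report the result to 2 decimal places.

Linearized form: ln s = k·ln t + ln C. From the 5 transformed points,
Σln t = 8.8128, Σ(ln t)² = 15.8331, Σln s = 9.0878, Σln t·ln s = 16.1294.
Equations: 15.8331·k + 8.8128·ln C = 16.1294;  8.8128·k + 5·ln C = 9.0878.
Slope k = (n·Σln t·ln s − Σln t·Σln s)/(n·Σ(ln t)² − (Σln t)²) = (5·16.1294 − 8.8128·9.0878)/1.4995 = 0.37152; ln C = (Σln s − k·Σln t)/n = 1.16273, so C = exp(1.16273) = 3.19866.

k = 0.37, C = 3.20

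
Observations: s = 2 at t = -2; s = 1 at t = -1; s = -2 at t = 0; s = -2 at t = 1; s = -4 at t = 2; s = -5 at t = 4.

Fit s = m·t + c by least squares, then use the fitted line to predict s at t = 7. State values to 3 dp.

ŝ = -9.357

Normal-equation sums: Σt·t = 26, Σt = 4, Σ1 = 6.
Right-hand side: Σt·s = -35, Σs = -10.
So AᵀA·[m, c]ᵀ = Aᵀs: [[26, 4]; [4, 6]]·[m, c]ᵀ = [-35, -10]ᵀ.
Eliminating c: 6·(row 1) − 4·(row 2) gives 140·m = 6·(-35) − 4·(-10) = -170, so m = -17/14.
Then c = ((-10) − 4·(-17/14))/6 = -6/7.
At t = 7: ŝ = (-17/14)·(7) + (-6/7)·(1) = -131/14.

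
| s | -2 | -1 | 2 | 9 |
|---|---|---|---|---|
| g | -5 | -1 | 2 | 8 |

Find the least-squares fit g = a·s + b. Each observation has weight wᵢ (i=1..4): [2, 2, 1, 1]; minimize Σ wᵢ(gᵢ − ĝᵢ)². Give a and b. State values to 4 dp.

Sums needed: Σwᵢ·s·s = 95, Σwᵢ·s = 5, Σwᵢ·1 = 6.
Moment sums: Σwᵢ·s·g = 98, Σwᵢ·g = -2.
So XᵀWX·[a, b]ᵀ = XᵀWg: [[95, 5]; [5, 6]]·[a, b]ᵀ = [98, -2]ᵀ.
det = 95·6 − 5² = 545.
a = (98·6 − 5·(-2))/545 = 598/545; b = (95·(-2) − 5·98)/545 = -136/109.

a = 1.0972, b = -1.2477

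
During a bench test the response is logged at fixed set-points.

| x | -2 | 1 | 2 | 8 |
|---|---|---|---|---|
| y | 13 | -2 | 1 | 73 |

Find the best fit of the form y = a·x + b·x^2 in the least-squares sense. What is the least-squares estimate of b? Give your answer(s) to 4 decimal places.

b = 1.5359

Setting ∂/∂a … = 0 gives: 73·a + 513·b = 558;  513·a + 4129·b = 4726.
det = 73·4129 − 513² = 38248.
a = (558·4129 − 513·4726)/38248 = -2151/683; b = (73·4726 − 513·558)/38248 = 1049/683.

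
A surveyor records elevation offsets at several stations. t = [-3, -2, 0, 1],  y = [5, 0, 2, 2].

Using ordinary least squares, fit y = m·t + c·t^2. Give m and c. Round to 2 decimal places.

The normal equations are: 14·m + (-34)·c = -13;  (-34)·m + 98·c = 47.
Eliminating c: 98·(row 1) − (-34)·(row 2) gives 216·m = 98·(-13) − (-34)·47 = 324, so m = 3/2.
Then c = (47 − (-34)·(3/2))/98 = 1.

m = 1.50, c = 1.00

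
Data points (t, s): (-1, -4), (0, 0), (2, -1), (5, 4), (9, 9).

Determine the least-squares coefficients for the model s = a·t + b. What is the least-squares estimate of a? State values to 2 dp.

Sums needed: Σt·t = 111, Σt = 15, Σ1 = 5.
For Xᵀs: Σt·s = 103, Σs = 8.
XᵀX·[a, b]ᵀ = Xᵀs becomes [[111, 15]; [15, 5]]·[a, b]ᵀ = [103, 8]ᵀ.
Eliminating b: 5·(row 1) − 15·(row 2) gives 330·a = 5·103 − 15·8 = 395, so a = 79/66.
Then b = (8 − 15·(79/66))/5 = -219/110.

a = 1.20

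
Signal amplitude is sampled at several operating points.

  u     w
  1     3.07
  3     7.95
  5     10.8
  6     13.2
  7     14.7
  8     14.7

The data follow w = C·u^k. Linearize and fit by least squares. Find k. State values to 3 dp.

k = 0.774

Let Y = ln w. Fitting Y = k·ln u + ln C by least squares:
AᵀA = [[15.1183, 8.5252]; [8.5252, 6]], rhs = [21.5500, 13.5303]ᵀ  (here Σln u = 8.5252, Σ(ln u)² = 15.1183, Σln w = 13.5303, Σln u·ln w = 21.5500).
Solving (det = 18.0313): k = 0.77376, ln C = 1.15564.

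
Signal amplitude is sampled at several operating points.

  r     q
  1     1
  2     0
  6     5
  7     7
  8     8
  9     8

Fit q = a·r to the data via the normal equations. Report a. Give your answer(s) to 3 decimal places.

a = 0.919

The normal equations are: 235·a = 216.
a = 216/235 = 0.919149.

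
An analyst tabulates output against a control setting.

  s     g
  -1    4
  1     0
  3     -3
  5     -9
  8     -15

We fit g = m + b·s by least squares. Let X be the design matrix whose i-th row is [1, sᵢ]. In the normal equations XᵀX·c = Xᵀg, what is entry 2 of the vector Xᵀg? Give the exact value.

-178

Entry 2 ↔ basis s, so (Xᵀg)_{2} = Σᵢ (s)·gᵢ = (-1)·(4) + (1)·(0) + (3)·(-3) + (5)·(-9) + (8)·(-15) = -178.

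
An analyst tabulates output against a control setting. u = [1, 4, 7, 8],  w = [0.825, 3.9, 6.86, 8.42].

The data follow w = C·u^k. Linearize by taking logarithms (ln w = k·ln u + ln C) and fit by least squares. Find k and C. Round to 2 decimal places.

With ln wᵢ as the transformed response and ln uᵢ as the regressor:
Σln u = 5.4116, Σ(ln u)² = 10.0325, Σln w = 5.2249, Σln u·ln w = 10.0644.
Normal system: [[10.0325, 5.4116]; [5.4116, 4]]·[k, ln C]ᵀ = [10.0644, 5.2249]ᵀ.
Solving (det = 10.8439): k = 1.10499, ln C = -0.18872, so C = exp(-0.18872) = 0.82802.

k = 1.10, C = 0.83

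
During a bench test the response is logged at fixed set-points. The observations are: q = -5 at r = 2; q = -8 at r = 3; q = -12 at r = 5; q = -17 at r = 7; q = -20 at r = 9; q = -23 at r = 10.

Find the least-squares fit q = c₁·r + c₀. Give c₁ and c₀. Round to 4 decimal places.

Setting ∂/∂c₁ … = 0 gives: 268·c₁ + 36·c₀ = -623;  36·c₁ + 6·c₀ = -85.
Eliminating c₀: 6·(row 1) − 36·(row 2) gives 312·c₁ = 6·(-623) − 36·(-85) = -678, so c₁ = -113/52.
Then c₀ = ((-85) − 36·(-113/52))/6 = -44/39.

c₁ = -2.1731, c₀ = -1.1282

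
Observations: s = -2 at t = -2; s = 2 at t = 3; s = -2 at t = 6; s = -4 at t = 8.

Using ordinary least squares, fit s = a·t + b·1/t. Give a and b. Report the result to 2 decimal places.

Entries of XᵀX: Σt·t = 113, Σt·1/t = 4, Σ1/t·1/t = 233/576.
Right-hand side: Σt·s = -34, Σ1/t·s = 5/6.
Normal equations: [[113, 4]; [4, 233/576]]·[a, b]ᵀ = [-34, 5/6]ᵀ.
Δ = 113·(233/576) − 4² = 17113/576.
a = ((-34)·(233/576) − 4·(5/6))/(17113/576) = -9842/17113; b = (113·(5/6) − 4·(-34))/(17113/576) = 132576/17113.

a = -0.58, b = 7.75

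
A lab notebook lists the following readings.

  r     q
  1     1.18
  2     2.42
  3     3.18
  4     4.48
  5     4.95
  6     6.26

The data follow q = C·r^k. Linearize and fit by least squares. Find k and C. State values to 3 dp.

Linearized form: ln q = k·ln r + ln C. From the 6 transformed points,
Σln r = 6.5793, Σ(ln r)² = 9.4099, Σln q = 7.1394, Σln r·ln q = 9.8230.
Equations: 9.4099·k + 6.5793·ln C = 9.8230;  6.5793·k + 6·ln C = 7.1394.
Δ = 9.4099·6 − (6.5793)² = 13.1729; k = (9.8230·6 − 6.5793·7.1394)/13.1729 = 0.90841, ln C = (9.4099·7.1394 − 6.5793·9.8230)/13.1729 = 0.19379, so C = exp(0.19379) = 1.21384.

k = 0.908, C = 1.214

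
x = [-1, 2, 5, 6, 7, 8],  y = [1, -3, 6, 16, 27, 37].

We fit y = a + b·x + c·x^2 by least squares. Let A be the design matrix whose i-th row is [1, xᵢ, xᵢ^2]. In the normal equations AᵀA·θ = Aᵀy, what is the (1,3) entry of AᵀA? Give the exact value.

179

Row 1 ↔ basis 1, column 3 ↔ basis x^2, so (AᵀA)_{1,3} = Σᵢ x^2 = (1)·(1) + (1)·(4) + (1)·(25) + (1)·(36) + (1)·(49) + (1)·(64) = 179.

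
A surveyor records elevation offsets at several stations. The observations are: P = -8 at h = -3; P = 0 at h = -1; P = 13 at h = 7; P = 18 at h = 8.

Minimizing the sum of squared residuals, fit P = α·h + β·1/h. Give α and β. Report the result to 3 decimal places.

α = 2.158, β = -1.621

Compute the Gram sums: Σh·h = 123, Σh·1/h = 4, Σ1/h·1/h = 32377/28224.
Right-hand side: Σh·P = 259, Σ1/h·P = 569/84.
Determinant 123·(32377/28224) − 4² = 1176929/9408.
α = (259·(32377/28224) − 4·(569/84))/(1176929/9408) = 7620907/3530787; β = (123·(569/84) − 4·259)/(1176929/9408) = -1908144/1176929.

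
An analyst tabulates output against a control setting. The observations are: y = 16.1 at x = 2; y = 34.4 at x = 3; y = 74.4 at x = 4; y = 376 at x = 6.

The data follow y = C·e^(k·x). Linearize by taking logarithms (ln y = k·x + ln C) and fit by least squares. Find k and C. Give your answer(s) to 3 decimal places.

Taking logs, ln y = k·x + ln C, so regress ln y on x.
Over the data: Σx = 15.0000, Σ(x)² = 65.0000, Σln y = 16.5559, Σx·ln y = 68.9872.
Normal system: [[65.0000, 15.0000]; [15.0000, 4]]·[k, ln C]ᵀ = [68.9872, 16.5559]ᵀ.
Slope k = (n·Σx·ln y − Σx·Σln y)/(n·Σ(x)² − (Σx)²) = (4·68.9872 − 15.0000·16.5559)/35.0000 = 0.78885; ln C = (Σln y − k·Σx)/n = 1.18078, so C = exp(1.18078) = 3.25692.

k = 0.789, C = 3.257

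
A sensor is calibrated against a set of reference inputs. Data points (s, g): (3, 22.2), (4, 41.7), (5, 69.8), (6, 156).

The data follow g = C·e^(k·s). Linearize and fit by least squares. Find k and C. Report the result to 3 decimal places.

Taking logs, ln g = k·s + ln C, so regress ln g on s.
Σs = 18.0000, Σ(s)² = 86.0000, Σln g = 16.1261, Σs·ln g = 75.7496.
Normal system: [[86.0000, 18.0000]; [18.0000, 4]]·[k, ln C]ᵀ = [75.7496, 16.1261]ᵀ.
Δ = 86.0000·4 − (18.0000)² = 20.0000; k = (75.7496·4 − 18.0000·16.1261)/20.0000 = 0.63644, ln C = (86.0000·16.1261 − 18.0000·75.7496)/20.0000 = 1.16753, so C = exp(1.16753) = 3.21404.

k = 0.636, C = 3.214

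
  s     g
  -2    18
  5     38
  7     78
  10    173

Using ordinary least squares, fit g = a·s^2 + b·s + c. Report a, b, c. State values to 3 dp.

With design matrix M, MᵀM = [[13042, 1460, 178]; [1460, 178, 20]; [178, 20, 4]] and Mᵀg = [22144, 2430, 307]ᵀ.
Inverting the 3×3 Gram matrix, [a, b, c]ᵀ = [50495/24846, -13985/4141, 79453/24846]ᵀ.

a = 2.032, b = -3.377, c = 3.198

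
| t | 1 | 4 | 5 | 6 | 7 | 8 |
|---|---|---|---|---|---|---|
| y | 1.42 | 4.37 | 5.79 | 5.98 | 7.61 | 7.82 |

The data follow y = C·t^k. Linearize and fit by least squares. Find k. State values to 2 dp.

k = 0.83

Linearized form: ln y = k·ln t + ln C. From the 6 transformed points,
Σln t = 8.8128, Σ(ln t)² = 15.8331, Σln y = 9.4561, Σln t·ln y = 16.3012.
Equations: 15.8331·k + 8.8128·ln C = 16.3012;  8.8128·k + 6·ln C = 9.4561.
Slope k = (n·Σln t·ln y − Σln t·Σln y)/(n·Σ(ln t)² − (Σln t)²) = (6·16.3012 − 8.8128·9.4561)/17.3327 = 0.83494; ln C = (Σln y − k·Σln t)/n = 0.34966.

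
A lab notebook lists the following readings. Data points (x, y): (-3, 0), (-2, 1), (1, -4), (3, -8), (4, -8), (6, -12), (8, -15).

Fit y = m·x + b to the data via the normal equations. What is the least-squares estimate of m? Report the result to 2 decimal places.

m = -1.46

Entries of MᵀM: Σx·x = 139, Σx = 17, Σ1 = 7.
Moment sums: Σx·y = -254, Σy = -46.
So MᵀM·[m, b]ᵀ = Mᵀy: [[139, 17]; [17, 7]]·[m, b]ᵀ = [-254, -46]ᵀ.
Δ = 139·7 − 17² = 684.
m = ((-254)·7 − 17·(-46))/684 = -83/57; b = (139·(-46) − 17·(-254))/684 = -173/57.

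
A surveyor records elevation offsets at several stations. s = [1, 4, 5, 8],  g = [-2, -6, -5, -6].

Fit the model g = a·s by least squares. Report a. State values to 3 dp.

a = -0.934

The normal system XᵀX·[a]ᵀ = Xᵀg is [[106]]·[a]ᵀ = [-99]ᵀ.
Hence a = -99 / 106 ≈ -0.933962.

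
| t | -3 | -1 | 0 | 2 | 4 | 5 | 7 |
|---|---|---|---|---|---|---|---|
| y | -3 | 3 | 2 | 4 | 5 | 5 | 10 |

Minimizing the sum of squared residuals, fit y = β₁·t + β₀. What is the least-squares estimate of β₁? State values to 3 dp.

Compute the Gram sums: Σt·t = 104, Σt = 14, Σ1 = 7.
And Σt·y = 129, Σy = 26.
XᵀX·[β₁, β₀]ᵀ = Xᵀy becomes [[104, 14]; [14, 7]]·[β₁, β₀]ᵀ = [129, 26]ᵀ.
det = 104·7 − 14² = 532.
β₁ = (129·7 − 14·26)/532 = 77/76; β₀ = (104·26 − 14·129)/532 = 449/266.

β₁ = 1.013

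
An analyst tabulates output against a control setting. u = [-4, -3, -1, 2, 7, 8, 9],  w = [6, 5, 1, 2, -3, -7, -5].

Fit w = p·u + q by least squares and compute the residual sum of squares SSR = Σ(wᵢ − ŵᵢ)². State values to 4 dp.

SSR = 12.9196

XᵀX·[p, q]ᵀ = Xᵀw reads: 224·p + 18·q = -158;  18·p + 7·q = -1.
(Σu·u = 224, Σu = 18, Σ1 = 7, Σu·w = -158, Σw = -1.)
Δ = 224·7 − 18² = 1244.
p = ((-158)·7 − 18·(-1))/1244 = -272/311; q = (224·(-1) − 18·(-158))/1244 = 655/311.
Residuals: 123/311, 84/311, -616/311, 511/311, 316/311, -656/311, 238/311; SSR = 4018/311.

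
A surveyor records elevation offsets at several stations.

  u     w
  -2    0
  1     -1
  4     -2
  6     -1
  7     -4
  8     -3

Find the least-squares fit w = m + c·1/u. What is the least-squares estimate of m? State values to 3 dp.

Compute the Gram sums: Σ1 = 6, Σ1/u = 199/168, Σ1/u·1/u = 38845/28224.
And Σw = -11, Σ1/u·w = -439/168.
So AᵀA·[m, c]ᵀ = Aᵀw: [[6, 199/168]; [199/168, 38845/28224]]·[m, c]ᵀ = [-11, -439/168]ᵀ.
det = 6·(38845/28224) − (199/168)² = 193469/28224.
m = ((-11)·(38845/28224) − (199/168)·(-439/168))/(193469/28224) = -339934/193469; c = (6·(-439/168) − (199/168)·(-11))/(193469/28224) = -74760/193469.

m = -1.757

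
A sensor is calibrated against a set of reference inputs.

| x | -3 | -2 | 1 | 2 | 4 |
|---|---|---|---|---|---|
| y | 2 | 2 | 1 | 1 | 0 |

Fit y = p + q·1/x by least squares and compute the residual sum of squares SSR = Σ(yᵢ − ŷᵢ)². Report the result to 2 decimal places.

From the data, Σ1 = 5, Σ1/x = 11/12, Σ1/x·1/x = 241/144.
For Aᵀy: Σy = 6, Σ1/x·y = -1/6.
Determinant 5·(241/144) − (11/12)² = 271/36.
p = (6·(241/144) − (11/12)·(-1/6))/(271/36) = 367/271; q = (5·(-1/6) − (11/12)·6)/(271/36) = -228/271.
Residuals: 99/271, 61/271, 132/271, 18/271, -310/271; SSR = 470/271.

SSR = 1.73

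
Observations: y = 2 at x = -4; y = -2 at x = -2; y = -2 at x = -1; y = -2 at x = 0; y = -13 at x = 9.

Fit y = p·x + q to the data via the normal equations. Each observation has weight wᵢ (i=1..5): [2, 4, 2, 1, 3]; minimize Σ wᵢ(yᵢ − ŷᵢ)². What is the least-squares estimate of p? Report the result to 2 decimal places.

p = -1.08

The normal equations are: 293·p + 9·q = -347;  9·p + 12·q = -49.
(Σwᵢ·x·x = 293, Σwᵢ·x = 9, Σwᵢ·1 = 12, Σwᵢ·x·y = -347, Σwᵢ·y = -49.)
Eliminating q: 12·(row 1) − 9·(row 2) gives 3435·p = 12·(-347) − 9·(-49) = -3723, so p = -1241/1145.
Then q = ((-49) − 9·(-1241/1145))/12 = -11234/3435.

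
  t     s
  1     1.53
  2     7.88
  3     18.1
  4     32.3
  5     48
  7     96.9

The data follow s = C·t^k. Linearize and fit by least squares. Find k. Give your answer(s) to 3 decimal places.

With ln sᵢ as the transformed response and ln tᵢ as the regressor:
Σln t = 6.7334, Σ(ln t)² = 9.9861, Σln s = 17.3055, Σln t·ln s = 24.5603.
Equations: 9.9861·k + 6.7334·ln C = 24.5603;  6.7334·k + 6·ln C = 17.3055.
Solving (det = 14.5777): k = 2.11535, ln C = 0.51033.

k = 2.115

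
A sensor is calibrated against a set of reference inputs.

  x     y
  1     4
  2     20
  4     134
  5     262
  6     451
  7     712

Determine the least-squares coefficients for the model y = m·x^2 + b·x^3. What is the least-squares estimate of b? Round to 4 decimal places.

b = 2.0227

Entries of MᵀM: Σx^2·x^2 = 4595, Σx^2·x^3 = 28765, Σx^3·x^3 = 184091.
And Σx^2·y = 59902, Σx^3·y = 383122.
Determinant 4595·184091 − 28765² = 18472920.
m = (59902·184091 − 28765·383122)/18472920 = 864344/2309115; b = (4595·383122 − 28765·59902)/18472920 = 934114/461823.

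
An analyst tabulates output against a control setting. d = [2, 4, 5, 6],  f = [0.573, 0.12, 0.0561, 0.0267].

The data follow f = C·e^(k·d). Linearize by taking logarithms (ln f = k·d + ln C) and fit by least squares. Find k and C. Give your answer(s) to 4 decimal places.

k = -0.7678, C = 2.6320

With ln fᵢ as the transformed response and dᵢ as the regressor:
Sums: Σd = 17.0000, Σ(d)² = 81.0000, Σln f = -9.1808, Σd·ln f = -45.7364.
Normal system: [[81.0000, 17.0000]; [17.0000, 4]]·[k, ln C]ᵀ = [-45.7364, -9.1808]ᵀ.
Slope k = (n·Σd·ln f − Σd·Σln f)/(n·Σ(d)² − (Σd)²) = (4·-45.7364 − 17.0000·-9.1808)/35.0000 = -0.76775; ln C = (Σln f − k·Σd)/n = 0.96775, so C = exp(0.96775) = 2.63201.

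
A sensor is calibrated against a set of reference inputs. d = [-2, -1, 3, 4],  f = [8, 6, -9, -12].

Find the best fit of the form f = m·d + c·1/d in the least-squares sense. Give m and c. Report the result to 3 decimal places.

Entries of AᵀA: Σd·d = 30, Σd·1/d = 4, Σ1/d·1/d = 205/144.
Right-hand side: Σd·f = -97, Σ1/d·f = -16.
Eliminating c: (205/144)·(row 1) − 4·(row 2) gives (641/24)·m = (205/144)·(-97) − 4·(-16) = -10669/144, so m = -10669/3846.
Then c = ((-16) − 4·(-10669/3846))/(205/144) = -2208/641.

m = -2.774, c = -3.445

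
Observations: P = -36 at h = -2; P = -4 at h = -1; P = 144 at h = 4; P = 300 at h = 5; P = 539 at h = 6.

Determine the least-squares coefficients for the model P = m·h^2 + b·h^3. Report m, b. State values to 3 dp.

The normal system AᵀA·[m, b]ᵀ = AᵀP is [[2194, 11892]; [11892, 66442]]·[m, b]ᵀ = [29060, 163432]ᵀ.
Eliminating b: 66442·(row 1) − 11892·(row 2) gives 4354084·m = 66442·29060 − 11892·163432 = -12728824, so m = -3182206/1088521.
Then b = (163432 − 11892·(-3182206/1088521))/66442 = 3247072/1088521.

m = -2.923, b = 2.983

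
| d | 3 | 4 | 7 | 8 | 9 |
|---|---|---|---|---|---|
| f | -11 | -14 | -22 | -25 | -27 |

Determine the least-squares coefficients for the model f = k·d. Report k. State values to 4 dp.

Sums needed: Σd·d = 219.
Right-hand side: Σd·f = -686.
Hence k = -686 / 219 ≈ -3.13242.

k = -3.1324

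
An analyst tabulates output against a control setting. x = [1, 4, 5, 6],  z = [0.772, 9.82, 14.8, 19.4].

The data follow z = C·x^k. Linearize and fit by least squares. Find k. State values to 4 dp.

Let Y = ln z. Fitting Y = k·ln x + ln C by least squares:
Σln x = 4.7875, Σ(ln x)² = 7.7225, Σln z = 7.6856, Σln x·ln z = 12.8168.
Equations: 7.7225·k + 4.7875·ln C = 12.8168;  4.7875·k + 4·ln C = 7.6856.
Solving (det = 7.9699): k = 1.81589, ln C = -0.25201.

k = 1.8159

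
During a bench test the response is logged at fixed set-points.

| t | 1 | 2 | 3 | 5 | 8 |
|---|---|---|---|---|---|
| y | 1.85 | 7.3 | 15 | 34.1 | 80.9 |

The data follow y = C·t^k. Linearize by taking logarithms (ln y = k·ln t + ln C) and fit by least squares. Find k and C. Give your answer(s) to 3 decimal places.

k = 1.797, C = 1.967

Taking logs, ln y = k·ln t + ln C, so regress ln y on ln t.
Σln t = 5.4806, Σ(ln t)² = 8.6018, Σln y = 13.2336, Σln t·ln y = 19.1686.
Equations: 8.6018·k + 5.4806·ln C = 19.1686;  5.4806·k + 5·ln C = 13.2336.
Slope k = (n·Σln t·ln y − Σln t·Σln y)/(n·Σ(ln t)² − (Σln t)²) = (5·19.1686 − 5.4806·13.2336)/12.9714 = 1.79736; ln C = (Σln y − k·Σln t)/n = 0.67659, so C = exp(0.67659) = 1.96716.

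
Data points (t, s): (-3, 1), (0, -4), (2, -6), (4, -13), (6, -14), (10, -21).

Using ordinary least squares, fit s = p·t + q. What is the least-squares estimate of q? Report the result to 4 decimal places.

q = -4.0477

Entries of AᵀA: Σt·t = 165, Σt = 19, Σ1 = 6.
And Σt·s = -361, Σs = -57.
Normal equations: [[165, 19]; [19, 6]]·[p, q]ᵀ = [-361, -57]ᵀ.
Δ = 165·6 − 19² = 629.
p = ((-361)·6 − 19·(-57))/629 = -1083/629; q = (165·(-57) − 19·(-361))/629 = -2546/629.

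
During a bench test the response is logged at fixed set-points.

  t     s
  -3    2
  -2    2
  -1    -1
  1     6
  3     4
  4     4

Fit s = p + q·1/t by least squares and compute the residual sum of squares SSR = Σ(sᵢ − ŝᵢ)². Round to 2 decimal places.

Normal-equation sums: Σ1 = 6, Σ1/t = -1/4, Σ1/t·1/t = 365/144.
Moment sums: Σs = 17, Σ1/t·s = 23/3.
Normal equations: [[6, -1/4]; [-1/4, 365/144]]·[p, q]ᵀ = [17, 23/3]ᵀ.
det = 6·(365/144) − (-1/4)² = 727/48.
p = (17·(365/144) − (-1/4)·(23/3))/(727/48) = 6481/2181; q = (6·(23/3) − (-1/4)·17)/(727/48) = 2412/727.
Residuals: 293/2181, 1499/2181, -1426/2181, -631/2181, -169/2181, 434/2181; SSR = 2284/2181.

SSR = 1.05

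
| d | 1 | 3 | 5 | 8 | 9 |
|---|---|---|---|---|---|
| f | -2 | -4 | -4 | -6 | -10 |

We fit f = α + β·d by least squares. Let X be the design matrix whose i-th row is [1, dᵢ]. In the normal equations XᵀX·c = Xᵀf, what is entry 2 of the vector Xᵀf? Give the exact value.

-172

Entry 2 ↔ basis d, so (Xᵀf)_{2} = Σᵢ (d)·fᵢ = (1)·(-2) + (3)·(-4) + (5)·(-4) + (8)·(-6) + (9)·(-10) = -172.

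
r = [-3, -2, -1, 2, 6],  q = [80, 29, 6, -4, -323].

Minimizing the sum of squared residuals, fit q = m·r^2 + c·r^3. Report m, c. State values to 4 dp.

m = 2.9764, c = -1.9913

With design matrix M, MᵀM = [[1410, 7532]; [7532, 47514]] and Mᵀq = [-10802, -72198]ᵀ.
Determinant 1410·47514 − 7532² = 10263716.
m = ((-10802)·47514 − 7532·(-72198))/10263716 = 7637277/2565929; c = (1410·(-72198) − 7532·(-10802))/10263716 = -5109629/2565929.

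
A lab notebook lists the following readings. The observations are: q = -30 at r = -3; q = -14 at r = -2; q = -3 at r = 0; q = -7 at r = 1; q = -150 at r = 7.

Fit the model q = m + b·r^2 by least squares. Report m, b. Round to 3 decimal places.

With design matrix M, MᵀM = [[5, 63]; [63, 2499]] and Mᵀq = [-204, -7683]ᵀ.
Determinant 5·2499 − 63² = 8526.
m = ((-204)·2499 − 63·(-7683))/8526 = -1227/406; b = (5·(-7683) − 63·(-204))/8526 = -8521/2842.

m = -3.022, b = -2.998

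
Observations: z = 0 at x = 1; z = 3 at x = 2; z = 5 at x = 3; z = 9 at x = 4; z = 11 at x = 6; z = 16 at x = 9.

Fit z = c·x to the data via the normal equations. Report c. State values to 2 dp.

c = 1.82

With design matrix M, MᵀM = [[147]] and Mᵀz = [267]ᵀ.
c = 267/147 = 1.81633.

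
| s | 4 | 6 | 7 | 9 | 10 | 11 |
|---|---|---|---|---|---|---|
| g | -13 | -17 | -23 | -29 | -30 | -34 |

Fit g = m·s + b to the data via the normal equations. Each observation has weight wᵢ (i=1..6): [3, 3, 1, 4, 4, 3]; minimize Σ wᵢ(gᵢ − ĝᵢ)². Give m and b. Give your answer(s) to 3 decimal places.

m = -3.070, b = -0.154

Setting ∂/∂m … = 0 gives: 1292·m + 146·b = -3989;  146·m + 18·b = -451.
Eliminating b: 18·(row 1) − 146·(row 2) gives 1940·m = 18·(-3989) − 146·(-451) = -5956, so m = -1489/485.
Then b = ((-451) − 146·(-1489/485))/18 = -149/970.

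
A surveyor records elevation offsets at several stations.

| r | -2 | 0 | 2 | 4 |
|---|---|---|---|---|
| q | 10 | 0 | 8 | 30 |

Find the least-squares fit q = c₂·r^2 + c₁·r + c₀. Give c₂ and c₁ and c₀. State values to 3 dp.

c₂ = 2.000, c₁ = -0.600, c₀ = 0.600

Compute the Gram sums: Σr^2·r^2 = 288, Σr^2·r = 64, Σr^2 = 24, Σr·r = 24, Σr = 4, Σ1 = 4.
For Xᵀq: Σr^2·q = 552, Σr·q = 116, Σq = 48.
Row-reducing yields c₂ = 2, c₁ = -3/5, c₀ = 3/5.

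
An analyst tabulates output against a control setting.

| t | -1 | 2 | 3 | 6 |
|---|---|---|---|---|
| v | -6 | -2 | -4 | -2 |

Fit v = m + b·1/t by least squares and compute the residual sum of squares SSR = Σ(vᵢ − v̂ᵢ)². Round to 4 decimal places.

SSR = 3.0000

Entries of AᵀA: Σ1 = 4, Σ1/t = 0, Σ1/t·1/t = 25/18.
Moment sums: Σv = -14, Σ1/t·v = 10/3.
det = 4·(25/18) − 0² = 50/9.
m = ((-14)·(25/18) − 0·(10/3))/(50/9) = -7/2; b = (4·(10/3) − 0·(-14))/(50/9) = 12/5.
Residuals: -1/10, 3/10, -13/10, 11/10; SSR = 3.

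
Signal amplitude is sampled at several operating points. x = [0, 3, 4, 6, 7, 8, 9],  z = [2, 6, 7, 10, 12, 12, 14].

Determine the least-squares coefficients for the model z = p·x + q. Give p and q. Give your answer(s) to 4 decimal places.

Normal-equation sums: Σx·x = 255, Σx = 37, Σ1 = 7.
Right-hand side: Σx·z = 412, Σz = 63.
MᵀM·[p, q]ᵀ = Mᵀz becomes [[255, 37]; [37, 7]]·[p, q]ᵀ = [412, 63]ᵀ.
det = 255·7 − 37² = 416.
p = (412·7 − 37·63)/416 = 553/416; q = (255·63 − 37·412)/416 = 821/416.

p = 1.3293, q = 1.9736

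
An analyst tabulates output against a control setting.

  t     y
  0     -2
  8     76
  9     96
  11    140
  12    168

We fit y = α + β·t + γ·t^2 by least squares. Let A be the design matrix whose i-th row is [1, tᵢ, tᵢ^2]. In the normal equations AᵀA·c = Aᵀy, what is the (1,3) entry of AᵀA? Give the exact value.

410

Row 1 ↔ basis 1, column 3 ↔ basis t^2, so (AᵀA)_{1,3} = Σᵢ t^2 = (1)·(0) + (1)·(64) + (1)·(81) + (1)·(121) + (1)·(144) = 410.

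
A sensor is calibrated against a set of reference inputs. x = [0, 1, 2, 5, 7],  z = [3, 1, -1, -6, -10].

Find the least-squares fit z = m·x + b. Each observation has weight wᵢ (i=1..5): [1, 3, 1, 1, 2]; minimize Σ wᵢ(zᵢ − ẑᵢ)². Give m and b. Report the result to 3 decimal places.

m = -1.828, b = 2.858

Normal-equation sums: Σwᵢ·x·x = 130, Σwᵢ·x = 24, Σwᵢ·1 = 8.
For MᵀWz: Σwᵢ·x·z = -169, Σwᵢ·z = -21.
Determinant 130·8 − 24² = 464.
m = ((-169)·8 − 24·(-21))/464 = -53/29; b = (130·(-21) − 24·(-169))/464 = 663/232.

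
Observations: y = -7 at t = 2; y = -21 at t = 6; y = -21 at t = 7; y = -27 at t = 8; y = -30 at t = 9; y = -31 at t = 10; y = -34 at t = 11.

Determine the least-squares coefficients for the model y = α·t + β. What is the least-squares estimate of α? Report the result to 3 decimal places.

From the data, Σt·t = 455, Σt = 53, Σ1 = 7.
Moment sums: Σt·y = -1457, Σy = -171.
Eliminating β: 7·(row 1) − 53·(row 2) gives 376·α = 7·(-1457) − 53·(-171) = -1136, so α = -142/47.
Then β = ((-171) − 53·(-142/47))/7 = -73/47.

α = -3.021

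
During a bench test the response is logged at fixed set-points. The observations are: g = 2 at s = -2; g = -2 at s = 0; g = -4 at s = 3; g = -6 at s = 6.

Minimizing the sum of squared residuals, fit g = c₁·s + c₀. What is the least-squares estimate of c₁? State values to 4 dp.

XᵀX·[c₁, c₀]ᵀ = Xᵀg reads: 49·c₁ + 7·c₀ = -52;  7·c₁ + 4·c₀ = -10.
(Σs·s = 49, Σs = 7, Σ1 = 4, Σs·g = -52, Σg = -10.)
Determinant 49·4 − 7² = 147.
c₁ = ((-52)·4 − 7·(-10))/147 = -46/49; c₀ = (49·(-10) − 7·(-52))/147 = -6/7.

c₁ = -0.9388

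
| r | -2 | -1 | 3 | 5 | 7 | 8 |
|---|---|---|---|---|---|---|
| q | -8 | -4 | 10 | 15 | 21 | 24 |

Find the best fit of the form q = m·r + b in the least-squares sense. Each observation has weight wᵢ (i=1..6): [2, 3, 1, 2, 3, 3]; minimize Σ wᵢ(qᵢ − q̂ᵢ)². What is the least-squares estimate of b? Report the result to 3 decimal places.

b = -1.014

Entries of AᵀWA: Σwᵢ·r·r = 409, Σwᵢ·r = 51, Σwᵢ·1 = 14.
And Σwᵢ·r·q = 1241, Σwᵢ·q = 147.
Δ = 409·14 − 51² = 3125.
m = (1241·14 − 51·147)/3125 = 9877/3125; b = (409·147 − 51·1241)/3125 = -3168/3125.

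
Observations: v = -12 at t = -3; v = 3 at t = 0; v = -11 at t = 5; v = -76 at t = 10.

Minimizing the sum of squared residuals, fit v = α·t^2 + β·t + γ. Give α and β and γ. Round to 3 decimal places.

From the data, Σt^2·t^2 = 10706, Σt^2·t = 1098, Σt^2 = 134, Σt·t = 134, Σt = 12, Σ1 = 4.
Moment sums: Σt^2·v = -7983, Σt·v = -779, Σv = -96.
XᵀX·[α, β, γ]ᵀ = Xᵀv becomes [[10706, 1098, 134]; [1098, 134, 12]; [134, 12, 4]]·[α, β, γ]ᵀ = [-7983, -779, -96]ᵀ.
Solving the 3×3 system (Gaussian elimination) gives α = -12543/12485, β = 53057/24970, γ = 8193/2497.

α = -1.005, β = 2.125, γ = 3.281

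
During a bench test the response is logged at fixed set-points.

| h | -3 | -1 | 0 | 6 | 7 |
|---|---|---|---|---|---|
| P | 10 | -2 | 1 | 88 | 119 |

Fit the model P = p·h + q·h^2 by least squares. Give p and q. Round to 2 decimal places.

Normal-equation sums: Σh·h = 95, Σh·h^2 = 531, Σh^2·h^2 = 3779.
For MᵀP: Σh·P = 1333, Σh^2·P = 9087.
MᵀM·[p, q]ᵀ = MᵀP becomes [[95, 531]; [531, 3779]]·[p, q]ᵀ = [1333, 9087]ᵀ.
Δ = 95·3779 − 531² = 77044.
p = (1333·3779 − 531·9087)/77044 = 106105/38522; q = (95·9087 − 531·1333)/77044 = 77721/38522.

p = 2.75, q = 2.02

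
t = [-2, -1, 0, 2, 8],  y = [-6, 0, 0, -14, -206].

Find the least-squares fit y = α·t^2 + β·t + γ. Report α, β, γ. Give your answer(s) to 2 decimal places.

α = -2.98, β = -2.06, γ = 1.16

Normal-equation sums: Σt^2·t^2 = 4129, Σt^2·t = 511, Σt^2 = 73, Σt·t = 73, Σt = 7, Σ1 = 5.
Right-hand side: Σt^2·y = -13264, Σt·y = -1664, Σy = -226.
Normal equations: [[4129, 511, 73]; [511, 73, 7]; [73, 7, 5]]·[α, β, γ]ᵀ = [-13264, -1664, -226]ᵀ.
Row-reducing yields α = -24641/8274, β = -1217/591, γ = 3209/2758.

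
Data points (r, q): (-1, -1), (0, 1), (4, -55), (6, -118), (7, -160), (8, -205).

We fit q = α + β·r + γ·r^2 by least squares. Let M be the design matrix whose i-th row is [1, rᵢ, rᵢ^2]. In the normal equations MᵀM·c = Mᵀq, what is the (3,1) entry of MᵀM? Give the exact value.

166

Row 3 ↔ basis r^2, column 1 ↔ basis 1, so (MᵀM)_{3,1} = Σᵢ r^2 = (1)·(1) + (0)·(1) + (16)·(1) + (36)·(1) + (49)·(1) + (64)·(1) = 166.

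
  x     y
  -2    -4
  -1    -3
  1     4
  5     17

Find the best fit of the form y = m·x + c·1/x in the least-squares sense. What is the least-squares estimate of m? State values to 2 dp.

m = 3.26

Entries of AᵀA: Σx·x = 31, Σx·1/x = 4, Σ1/x·1/x = 229/100.
For Aᵀy: Σx·y = 100, Σ1/x·y = 62/5.
AᵀA·[m, c]ᵀ = Aᵀy becomes [[31, 4]; [4, 229/100]]·[m, c]ᵀ = [100, 62/5]ᵀ.
det = 31·(229/100) − 4² = 5499/100.
m = (100·(229/100) − 4·(62/5))/(5499/100) = 460/141; c = (31·(62/5) − 4·100)/(5499/100) = -40/141.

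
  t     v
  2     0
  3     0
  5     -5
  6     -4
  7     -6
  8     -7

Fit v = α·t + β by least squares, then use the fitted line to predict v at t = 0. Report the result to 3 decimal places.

v̂ = 2.752

Setting ∂/∂α … = 0 gives: 187·α + 31·β = -147;  31·α + 6·β = -22.
Δ = 187·6 − 31² = 161.
α = ((-147)·6 − 31·(-22))/161 = -200/161; β = (187·(-22) − 31·(-147))/161 = 443/161.
At t = 0: v̂ = (-200/161)·(0) + (443/161)·(1) = 443/161.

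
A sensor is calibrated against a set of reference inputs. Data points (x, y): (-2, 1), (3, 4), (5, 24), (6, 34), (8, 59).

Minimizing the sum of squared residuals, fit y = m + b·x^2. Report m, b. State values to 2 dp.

m = -2.81, b = 0.99

Normal-equation sums: Σ1 = 5, Σx^2 = 138, Σx^2·x^2 = 6114.
Right-hand side: Σy = 122, Σx^2·y = 5640.
Eliminating b: 6114·(row 1) − 138·(row 2) gives 11526·m = 6114·122 − 138·5640 = -32412, so m = -5402/1921.
Then b = (5640 − 138·(-5402/1921))/6114 = 1894/1921.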